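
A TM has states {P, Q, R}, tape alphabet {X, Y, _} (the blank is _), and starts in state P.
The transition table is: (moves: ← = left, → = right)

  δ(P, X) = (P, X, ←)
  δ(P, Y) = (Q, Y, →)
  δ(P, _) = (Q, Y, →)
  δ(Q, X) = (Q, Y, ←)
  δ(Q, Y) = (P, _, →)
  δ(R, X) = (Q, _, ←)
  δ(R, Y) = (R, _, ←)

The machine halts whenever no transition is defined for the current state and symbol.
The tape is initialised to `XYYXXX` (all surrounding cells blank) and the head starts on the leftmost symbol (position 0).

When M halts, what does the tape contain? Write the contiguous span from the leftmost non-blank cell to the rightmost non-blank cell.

Y____Y

P | _[X]YYXXX_   read X → write X, move ←, go to P
P | [_]XYYXXX_   read _ → write Y, move →, go to Q
Q | Y[X]YYXXX_   read X → write Y, move ←, go to Q
Q | [Y]YYYXXX_   read Y → write _, move →, go to P
P | _[Y]YYXXX_   read Y → write Y, move →, go to Q
Q | _Y[Y]YXXX_   read Y → write _, move →, go to P
P | _Y_[Y]XXX_   read Y → write Y, move →, go to Q
Q | _Y_Y[X]XX_   read X → write Y, move ←, go to Q
Q | _Y_[Y]YXX_   read Y → write _, move →, go to P
P | _Y__[Y]XX_   read Y → write Y, move →, go to Q
Q | _Y__Y[X]X_   read X → write Y, move ←, go to Q
Q | _Y__[Y]YX_   read Y → write _, move →, go to P
P | _Y___[Y]X_   read Y → write Y, move →, go to Q
Q | _Y___Y[X]_   read X → write Y, move ←, go to Q
Q | _Y___[Y]Y_   read Y → write _, move →, go to P
P | _Y____[Y]_   read Y → write Y, move →, go to Q
Q | _Y____Y[_]
The non-blank tape span at halt is Y____Y.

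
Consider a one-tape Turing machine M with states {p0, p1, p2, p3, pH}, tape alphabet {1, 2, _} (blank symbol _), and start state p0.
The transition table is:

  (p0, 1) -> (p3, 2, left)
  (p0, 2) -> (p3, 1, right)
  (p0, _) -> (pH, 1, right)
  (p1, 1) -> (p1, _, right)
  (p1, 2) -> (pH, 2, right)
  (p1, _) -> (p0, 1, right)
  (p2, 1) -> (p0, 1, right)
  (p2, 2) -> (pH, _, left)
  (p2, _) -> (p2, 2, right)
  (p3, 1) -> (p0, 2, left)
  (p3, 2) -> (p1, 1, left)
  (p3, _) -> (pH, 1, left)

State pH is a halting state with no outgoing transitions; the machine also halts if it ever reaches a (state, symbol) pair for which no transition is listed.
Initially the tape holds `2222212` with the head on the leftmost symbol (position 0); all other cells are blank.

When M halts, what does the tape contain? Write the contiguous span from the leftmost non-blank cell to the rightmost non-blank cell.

22212

state=p0 head=0 tape=[2]222212   (p0,2)→(p3,1,right)
state=p3 head=1 tape=1[2]22212   (p3,2)→(p1,1,left)
state=p1 head=0 tape=[1]122212   (p1,1)→(p1,_,right)
state=p1 head=1 tape=_[1]22212   (p1,1)→(p1,_,right)
state=p1 head=2 tape=__[2]2212   (p1,2)→(pH,2,right)
state=pH head=3 tape=__2[2]212
The non-blank tape span at halt is 22212.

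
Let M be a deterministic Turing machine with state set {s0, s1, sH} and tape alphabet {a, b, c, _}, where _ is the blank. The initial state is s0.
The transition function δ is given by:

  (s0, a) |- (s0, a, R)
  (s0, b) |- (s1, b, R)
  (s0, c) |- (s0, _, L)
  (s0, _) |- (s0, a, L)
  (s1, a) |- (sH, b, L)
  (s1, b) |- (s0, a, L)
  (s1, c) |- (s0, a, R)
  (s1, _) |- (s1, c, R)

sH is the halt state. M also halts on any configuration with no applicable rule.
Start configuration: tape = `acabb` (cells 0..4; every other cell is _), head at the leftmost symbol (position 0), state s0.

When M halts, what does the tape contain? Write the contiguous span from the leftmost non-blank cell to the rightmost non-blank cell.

aaabb

state=s0 head=0 tape=[a]cabb   (s0,a)→(s0,a,R)
state=s0 head=1 tape=a[c]abb   (s0,c)→(s0,_,L)
state=s0 head=0 tape=[a]_abb   (s0,a)→(s0,a,R)
state=s0 head=1 tape=a[_]abb   (s0,_)→(s0,a,L)
state=s0 head=0 tape=[a]aabb   (s0,a)→(s0,a,R)
state=s0 head=1 tape=a[a]abb   (s0,a)→(s0,a,R)
state=s0 head=2 tape=aa[a]bb   (s0,a)→(s0,a,R)
state=s0 head=3 tape=aaa[b]b   (s0,b)→(s1,b,R)
state=s1 head=4 tape=aaab[b]   (s1,b)→(s0,a,L)
state=s0 head=3 tape=aaa[b]a   (s0,b)→(s1,b,R)
state=s1 head=4 tape=aaab[a]   (s1,a)→(sH,b,L)
state=sH head=3 tape=aaa[b]b
The non-blank tape span at halt is aaabb.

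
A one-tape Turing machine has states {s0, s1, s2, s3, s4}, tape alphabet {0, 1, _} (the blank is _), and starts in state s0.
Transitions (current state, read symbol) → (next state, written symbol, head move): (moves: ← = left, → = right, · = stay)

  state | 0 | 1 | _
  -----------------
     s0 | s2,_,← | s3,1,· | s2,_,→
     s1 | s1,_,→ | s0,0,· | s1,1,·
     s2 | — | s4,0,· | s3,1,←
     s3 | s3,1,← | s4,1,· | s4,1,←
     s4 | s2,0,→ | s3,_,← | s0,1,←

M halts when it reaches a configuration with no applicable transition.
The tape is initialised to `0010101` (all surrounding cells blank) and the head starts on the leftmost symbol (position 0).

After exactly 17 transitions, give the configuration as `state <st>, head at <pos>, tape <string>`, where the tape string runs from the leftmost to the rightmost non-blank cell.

state s0, head at -6, tape 111111010101

s0 | ______[0]010101   read 0 → write _, move ←, go to s2
s2 | _____[_]_010101   read _ → write 1, move ←, go to s3
s3 | ____[_]1_010101   read _ → write 1, move ←, go to s4
s4 | ___[_]11_010101   read _ → write 1, move ←, go to s0
s0 | __[_]111_010101   read _ → write _, move →, go to s2
s2 | ___[1]11_010101   read 1 → write 0, move ·, go to s4
s4 | ___[0]11_010101   read 0 → write 0, move →, go to s2
s2 | ___0[1]1_010101   read 1 → write 0, move ·, go to s4
s4 | ___0[0]1_010101   read 0 → write 0, move →, go to s2
s2 | ___00[1]_010101   read 1 → write 0, move ·, go to s4
s4 | ___00[0]_010101   read 0 → write 0, move →, go to s2
s2 | ___000[_]010101   read _ → write 1, move ←, go to s3
s3 | ___00[0]1010101   read 0 → write 1, move ←, go to s3
s3 | ___0[0]11010101   read 0 → write 1, move ←, go to s3
s3 | ___[0]111010101   read 0 → write 1, move ←, go to s3
s3 | __[_]1111010101   read _ → write 1, move ←, go to s4
s4 | _[_]11111010101   read _ → write 1, move ←, go to s0
s0 | [_]111111010101
After 17 steps: state s0, head at -6, tape 111111010101.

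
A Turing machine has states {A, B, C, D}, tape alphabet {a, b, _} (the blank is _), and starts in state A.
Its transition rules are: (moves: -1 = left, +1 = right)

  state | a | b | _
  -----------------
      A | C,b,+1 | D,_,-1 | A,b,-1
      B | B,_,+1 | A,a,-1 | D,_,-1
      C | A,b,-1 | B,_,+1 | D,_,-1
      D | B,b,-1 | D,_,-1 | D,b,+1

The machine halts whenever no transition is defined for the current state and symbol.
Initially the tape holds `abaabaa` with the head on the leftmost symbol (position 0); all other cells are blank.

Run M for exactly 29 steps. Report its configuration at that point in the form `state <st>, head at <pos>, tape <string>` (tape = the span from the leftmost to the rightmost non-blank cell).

state D, head at 3, tape bbbbbbbaaa

A | ___[a]baabaa   read a → write b, move +1, go to C
C | ___b[b]aabaa   read b → write _, move +1, go to B
B | ___b_[a]abaa   read a → write _, move +1, go to B
B | ___b__[a]baa   read a → write _, move +1, go to B
B | ___b___[b]aa   read b → write a, move -1, go to A
A | ___b__[_]aaa   read _ → write b, move -1, go to A
A | ___b_[_]baaa   read _ → write b, move -1, go to A
A | ___b[_]bbaaa   read _ → write b, move -1, go to A
A | ___[b]bbbaaa   read b → write _, move -1, go to D
D | __[_]_bbbaaa   read _ → write b, move +1, go to D
D | __b[_]bbbaaa   read _ → write b, move +1, go to D
D | __bb[b]bbaaa   read b → write _, move -1, go to D
D | __b[b]_bbaaa   read b → write _, move -1, go to D
D | __[b]__bbaaa   read b → write _, move -1, go to D
D | _[_]___bbaaa   read _ → write b, move +1, go to D
D | _b[_]__bbaaa   read _ → write b, move +1, go to D
D | _bb[_]_bbaaa   read _ → write b, move +1, go to D
D | _bbb[_]bbaaa   read _ → write b, move +1, go to D
D | _bbbb[b]baaa   read b → write _, move -1, go to D
D | _bbb[b]_baaa   read b → write _, move -1, go to D
D | _bb[b]__baaa   read b → write _, move -1, go to D
D | _b[b]___baaa   read b → write _, move -1, go to D
D | _[b]____baaa   read b → write _, move -1, go to D
D | [_]_____baaa   read _ → write b, move +1, go to D
D | b[_]____baaa   read _ → write b, move +1, go to D
D | bb[_]___baaa   read _ → write b, move +1, go to D
D | bbb[_]__baaa   read _ → write b, move +1, go to D
D | bbbb[_]_baaa   read _ → write b, move +1, go to D
D | bbbbb[_]baaa   read _ → write b, move +1, go to D
D | bbbbbb[b]aaa
After 29 steps: state D, head at 3, tape bbbbbbbaaa.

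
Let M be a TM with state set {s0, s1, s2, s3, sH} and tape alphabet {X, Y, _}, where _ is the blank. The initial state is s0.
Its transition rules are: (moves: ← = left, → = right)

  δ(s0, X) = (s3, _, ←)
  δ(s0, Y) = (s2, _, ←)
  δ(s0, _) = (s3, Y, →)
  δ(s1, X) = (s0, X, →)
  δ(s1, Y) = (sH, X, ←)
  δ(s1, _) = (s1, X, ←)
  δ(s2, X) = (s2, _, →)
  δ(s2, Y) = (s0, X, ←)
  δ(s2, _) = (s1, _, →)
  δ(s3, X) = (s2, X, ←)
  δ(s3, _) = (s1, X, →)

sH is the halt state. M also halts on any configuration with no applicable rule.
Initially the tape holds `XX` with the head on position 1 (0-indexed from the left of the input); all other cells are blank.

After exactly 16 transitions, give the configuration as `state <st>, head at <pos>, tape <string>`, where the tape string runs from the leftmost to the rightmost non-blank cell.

state s3, head at -1, tape X_XX

state=s0 head=1 tape=_X[X]__   (s0,X)→(s3,_,←)
state=s3 head=0 tape=_[X]___   (s3,X)→(s2,X,←)
state=s2 head=-1 tape=[_]X___   (s2,_)→(s1,_,→)
state=s1 head=0 tape=_[X]___   (s1,X)→(s0,X,→)
state=s0 head=1 tape=_X[_]__   (s0,_)→(s3,Y,→)
state=s3 head=2 tape=_XY[_]_   (s3,_)→(s1,X,→)
state=s1 head=3 tape=_XYX[_]   (s1,_)→(s1,X,←)
state=s1 head=2 tape=_XY[X]X   (s1,X)→(s0,X,→)
state=s0 head=3 tape=_XYX[X]   (s0,X)→(s3,_,←)
state=s3 head=2 tape=_XY[X]_   (s3,X)→(s2,X,←)
state=s2 head=1 tape=_X[Y]X_   (s2,Y)→(s0,X,←)
state=s0 head=0 tape=_[X]XX_   (s0,X)→(s3,_,←)
state=s3 head=-1 tape=[_]_XX_   (s3,_)→(s1,X,→)
state=s1 head=0 tape=X[_]XX_   (s1,_)→(s1,X,←)
state=s1 head=-1 tape=[X]XXX_   (s1,X)→(s0,X,→)
state=s0 head=0 tape=X[X]XX_   (s0,X)→(s3,_,←)
state=s3 head=-1 tape=[X]_XX_
After 16 steps: state s3, head at -1, tape X_XX.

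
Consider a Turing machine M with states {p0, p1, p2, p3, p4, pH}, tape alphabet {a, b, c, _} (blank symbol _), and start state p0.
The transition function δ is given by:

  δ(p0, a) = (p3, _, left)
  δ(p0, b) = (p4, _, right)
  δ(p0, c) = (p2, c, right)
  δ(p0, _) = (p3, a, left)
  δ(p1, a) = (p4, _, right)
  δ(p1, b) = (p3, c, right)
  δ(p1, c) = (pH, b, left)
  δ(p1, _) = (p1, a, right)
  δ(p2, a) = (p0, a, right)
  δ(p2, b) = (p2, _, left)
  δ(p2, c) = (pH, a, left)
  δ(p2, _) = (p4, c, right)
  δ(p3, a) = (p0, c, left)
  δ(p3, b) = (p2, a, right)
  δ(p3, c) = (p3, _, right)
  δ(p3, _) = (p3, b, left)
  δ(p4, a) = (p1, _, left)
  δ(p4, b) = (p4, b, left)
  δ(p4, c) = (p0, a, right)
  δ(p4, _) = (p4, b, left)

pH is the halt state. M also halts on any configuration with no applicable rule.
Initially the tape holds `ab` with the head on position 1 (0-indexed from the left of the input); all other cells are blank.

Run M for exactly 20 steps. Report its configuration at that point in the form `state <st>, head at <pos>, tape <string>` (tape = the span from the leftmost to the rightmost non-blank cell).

state p4, head at 3, tape aaa_bbb

state=p0 head=1 tape=_a[b]____   (p0,b)→(p4,_,right)
state=p4 head=2 tape=_a_[_]___   (p4,_)→(p4,b,left)
state=p4 head=1 tape=_a[_]b___   (p4,_)→(p4,b,left)
state=p4 head=0 tape=_[a]bb___   (p4,a)→(p1,_,left)
state=p1 head=-1 tape=[_]_bb___   (p1,_)→(p1,a,right)
state=p1 head=0 tape=a[_]bb___   (p1,_)→(p1,a,right)
state=p1 head=1 tape=aa[b]b___   (p1,b)→(p3,c,right)
state=p3 head=2 tape=aac[b]___   (p3,b)→(p2,a,right)
state=p2 head=3 tape=aaca[_]__   (p2,_)→(p4,c,right)
state=p4 head=4 tape=aacac[_]_   (p4,_)→(p4,b,left)
state=p4 head=3 tape=aaca[c]b_   (p4,c)→(p0,a,right)
state=p0 head=4 tape=aacaa[b]_   (p0,b)→(p4,_,right)
state=p4 head=5 tape=aacaa_[_]   (p4,_)→(p4,b,left)
state=p4 head=4 tape=aacaa[_]b   (p4,_)→(p4,b,left)
state=p4 head=3 tape=aaca[a]bb   (p4,a)→(p1,_,left)
state=p1 head=2 tape=aac[a]_bb   (p1,a)→(p4,_,right)
state=p4 head=3 tape=aac_[_]bb   (p4,_)→(p4,b,left)
state=p4 head=2 tape=aac[_]bbb   (p4,_)→(p4,b,left)
state=p4 head=1 tape=aa[c]bbbb   (p4,c)→(p0,a,right)
state=p0 head=2 tape=aaa[b]bbb   (p0,b)→(p4,_,right)
state=p4 head=3 tape=aaa_[b]bb
After 20 steps: state p4, head at 3, tape aaa_bbb.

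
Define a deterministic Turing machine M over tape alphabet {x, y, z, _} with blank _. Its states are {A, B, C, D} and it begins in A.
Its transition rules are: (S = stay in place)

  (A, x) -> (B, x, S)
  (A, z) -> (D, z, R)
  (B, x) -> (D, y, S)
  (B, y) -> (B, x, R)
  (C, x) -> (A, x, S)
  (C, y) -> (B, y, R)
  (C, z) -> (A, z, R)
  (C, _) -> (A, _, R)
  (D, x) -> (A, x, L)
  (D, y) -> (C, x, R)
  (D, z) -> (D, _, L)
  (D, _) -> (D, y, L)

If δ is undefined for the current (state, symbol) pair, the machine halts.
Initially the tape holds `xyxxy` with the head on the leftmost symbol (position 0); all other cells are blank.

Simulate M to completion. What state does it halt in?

B

A | [x]yxxy_   read x → write x, move S, go to B
B | [x]yxxy_   read x → write y, move S, go to D
D | [y]yxxy_   read y → write x, move R, go to C
C | x[y]xxy_   read y → write y, move R, go to B
B | xy[x]xy_   read x → write y, move S, go to D
D | xy[y]xy_   read y → write x, move R, go to C
C | xyx[x]y_   read x → write x, move S, go to A
A | xyx[x]y_   read x → write x, move S, go to B
B | xyx[x]y_   read x → write y, move S, go to D
D | xyx[y]y_   read y → write x, move R, go to C
C | xyxx[y]_   read y → write y, move R, go to B
B | xyxxy[_]
No transition is defined for (B, _); M halts in state B.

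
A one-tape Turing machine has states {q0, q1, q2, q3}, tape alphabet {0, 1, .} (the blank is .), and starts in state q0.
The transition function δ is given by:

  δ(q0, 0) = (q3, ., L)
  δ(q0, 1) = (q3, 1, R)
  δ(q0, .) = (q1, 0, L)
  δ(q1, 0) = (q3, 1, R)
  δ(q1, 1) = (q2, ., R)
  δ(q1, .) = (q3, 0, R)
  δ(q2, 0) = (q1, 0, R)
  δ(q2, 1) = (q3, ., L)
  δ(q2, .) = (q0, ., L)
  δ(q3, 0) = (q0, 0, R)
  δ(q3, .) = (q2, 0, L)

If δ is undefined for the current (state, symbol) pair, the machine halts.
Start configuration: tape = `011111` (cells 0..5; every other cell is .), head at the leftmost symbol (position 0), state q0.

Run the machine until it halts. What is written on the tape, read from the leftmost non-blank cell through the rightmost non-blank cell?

0111011111

state=q0 head=0 tape=....[0]11111   (q0,0)→(q3,.,L)
state=q3 head=-1 tape=...[.].11111   (q3,.)→(q2,0,L)
state=q2 head=-2 tape=..[.]0.11111   (q2,.)→(q0,.,L)
state=q0 head=-3 tape=.[.].0.11111   (q0,.)→(q1,0,L)
state=q1 head=-4 tape=[.]0.0.11111   (q1,.)→(q3,0,R)
state=q3 head=-3 tape=0[0].0.11111   (q3,0)→(q0,0,R)
state=q0 head=-2 tape=00[.]0.11111   (q0,.)→(q1,0,L)
state=q1 head=-3 tape=0[0]00.11111   (q1,0)→(q3,1,R)
state=q3 head=-2 tape=01[0]0.11111   (q3,0)→(q0,0,R)
state=q0 head=-1 tape=010[0].11111   (q0,0)→(q3,.,L)
state=q3 head=-2 tape=01[0]..11111   (q3,0)→(q0,0,R)
state=q0 head=-1 tape=010[.].11111   (q0,.)→(q1,0,L)
state=q1 head=-2 tape=01[0]0.11111   (q1,0)→(q3,1,R)
state=q3 head=-1 tape=011[0].11111   (q3,0)→(q0,0,R)
state=q0 head=0 tape=0110[.]11111   (q0,.)→(q1,0,L)
state=q1 head=-1 tape=011[0]011111   (q1,0)→(q3,1,R)
state=q3 head=0 tape=0111[0]11111   (q3,0)→(q0,0,R)
state=q0 head=1 tape=01110[1]1111   (q0,1)→(q3,1,R)
state=q3 head=2 tape=011101[1]111
The non-blank tape span at halt is 0111011111.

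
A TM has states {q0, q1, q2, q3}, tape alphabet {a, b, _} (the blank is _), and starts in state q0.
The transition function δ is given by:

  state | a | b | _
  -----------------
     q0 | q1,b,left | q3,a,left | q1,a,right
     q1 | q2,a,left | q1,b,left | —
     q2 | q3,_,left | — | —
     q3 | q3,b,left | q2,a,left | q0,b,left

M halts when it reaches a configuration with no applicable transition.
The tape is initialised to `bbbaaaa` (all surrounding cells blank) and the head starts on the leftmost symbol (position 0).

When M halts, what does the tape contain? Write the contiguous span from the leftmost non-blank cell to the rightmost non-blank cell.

ababbaaaa

state=q0 head=0 tape=___[b]bbaaaa   (q0,b)→(q3,a,left)
state=q3 head=-1 tape=__[_]abbaaaa   (q3,_)→(q0,b,left)
state=q0 head=-2 tape=_[_]babbaaaa   (q0,_)→(q1,a,right)
state=q1 head=-1 tape=_a[b]abbaaaa   (q1,b)→(q1,b,left)
state=q1 head=-2 tape=_[a]babbaaaa   (q1,a)→(q2,a,left)
state=q2 head=-3 tape=[_]ababbaaaa
The non-blank tape span at halt is ababbaaaa.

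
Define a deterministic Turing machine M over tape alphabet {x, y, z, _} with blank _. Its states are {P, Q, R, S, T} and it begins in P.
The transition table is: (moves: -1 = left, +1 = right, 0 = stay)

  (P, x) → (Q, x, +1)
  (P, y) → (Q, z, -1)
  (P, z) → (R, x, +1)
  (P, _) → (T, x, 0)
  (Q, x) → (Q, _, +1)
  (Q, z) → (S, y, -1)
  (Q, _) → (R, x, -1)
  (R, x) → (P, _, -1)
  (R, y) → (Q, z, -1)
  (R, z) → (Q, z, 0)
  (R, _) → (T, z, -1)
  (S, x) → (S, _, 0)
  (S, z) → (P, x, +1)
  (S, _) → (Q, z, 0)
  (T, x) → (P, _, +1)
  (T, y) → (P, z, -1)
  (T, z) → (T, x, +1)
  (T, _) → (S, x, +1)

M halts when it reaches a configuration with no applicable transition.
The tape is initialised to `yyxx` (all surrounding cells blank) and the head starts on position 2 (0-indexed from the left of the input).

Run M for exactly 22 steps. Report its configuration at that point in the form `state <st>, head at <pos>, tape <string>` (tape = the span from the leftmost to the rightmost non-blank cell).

state Q, head at 6, tape yy___x

state=P head=2 tape=yy[x]x___   (P,x)→(Q,x,+1)
state=Q head=3 tape=yyx[x]___   (Q,x)→(Q,_,+1)
state=Q head=4 tape=yyx_[_]__   (Q,_)→(R,x,-1)
state=R head=3 tape=yyx[_]x__   (R,_)→(T,z,-1)
state=T head=2 tape=yy[x]zx__   (T,x)→(P,_,+1)
state=P head=3 tape=yy_[z]x__   (P,z)→(R,x,+1)
state=R head=4 tape=yy_x[x]__   (R,x)→(P,_,-1)
state=P head=3 tape=yy_[x]___   (P,x)→(Q,x,+1)
state=Q head=4 tape=yy_x[_]__   (Q,_)→(R,x,-1)
state=R head=3 tape=yy_[x]x__   (R,x)→(P,_,-1)
state=P head=2 tape=yy[_]_x__   (P,_)→(T,x,0)
state=T head=2 tape=yy[x]_x__   (T,x)→(P,_,+1)
state=P head=3 tape=yy_[_]x__   (P,_)→(T,x,0)
state=T head=3 tape=yy_[x]x__   (T,x)→(P,_,+1)
state=P head=4 tape=yy__[x]__   (P,x)→(Q,x,+1)
state=Q head=5 tape=yy__x[_]_   (Q,_)→(R,x,-1)
state=R head=4 tape=yy__[x]x_   (R,x)→(P,_,-1)
state=P head=3 tape=yy_[_]_x_   (P,_)→(T,x,0)
state=T head=3 tape=yy_[x]_x_   (T,x)→(P,_,+1)
state=P head=4 tape=yy__[_]x_   (P,_)→(T,x,0)
state=T head=4 tape=yy__[x]x_   (T,x)→(P,_,+1)
state=P head=5 tape=yy___[x]_   (P,x)→(Q,x,+1)
state=Q head=6 tape=yy___x[_]
After 22 steps: state Q, head at 6, tape yy___x.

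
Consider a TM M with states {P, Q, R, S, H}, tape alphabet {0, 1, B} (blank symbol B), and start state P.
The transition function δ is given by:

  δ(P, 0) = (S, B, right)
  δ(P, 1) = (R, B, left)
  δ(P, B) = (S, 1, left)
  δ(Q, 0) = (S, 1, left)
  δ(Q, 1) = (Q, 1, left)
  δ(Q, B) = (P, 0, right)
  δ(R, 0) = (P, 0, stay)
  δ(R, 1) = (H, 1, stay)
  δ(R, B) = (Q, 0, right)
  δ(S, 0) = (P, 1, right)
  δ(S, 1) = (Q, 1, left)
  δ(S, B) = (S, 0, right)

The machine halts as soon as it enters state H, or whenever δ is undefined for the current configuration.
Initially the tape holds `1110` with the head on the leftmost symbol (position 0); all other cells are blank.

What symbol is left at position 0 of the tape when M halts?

state=P head=0 tape=B[1]110   (P,1)→(R,B,left)
state=R head=-1 tape=[B]B110   (R,B)→(Q,0,right)
state=Q head=0 tape=0[B]110   (Q,B)→(P,0,right)
state=P head=1 tape=00[1]10   (P,1)→(R,B,left)
state=R head=0 tape=0[0]B10   (R,0)→(P,0,stay)
state=P head=0 tape=0[0]B10   (P,0)→(S,B,right)
state=S head=1 tape=0B[B]10   (S,B)→(S,0,right)
state=S head=2 tape=0B0[1]0   (S,1)→(Q,1,left)
state=Q head=1 tape=0B[0]10   (Q,0)→(S,1,left)
state=S head=0 tape=0[B]110   (S,B)→(S,0,right)
state=S head=1 tape=00[1]10   (S,1)→(Q,1,left)
state=Q head=0 tape=0[0]110   (Q,0)→(S,1,left)
state=S head=-1 tape=[0]1110   (S,0)→(P,1,right)
state=P head=0 tape=1[1]110   (P,1)→(R,B,left)
state=R head=-1 tape=[1]B110   (R,1)→(H,1,stay)
state=H head=-1 tape=[1]B110
Cell 0 holds B when M halts.

B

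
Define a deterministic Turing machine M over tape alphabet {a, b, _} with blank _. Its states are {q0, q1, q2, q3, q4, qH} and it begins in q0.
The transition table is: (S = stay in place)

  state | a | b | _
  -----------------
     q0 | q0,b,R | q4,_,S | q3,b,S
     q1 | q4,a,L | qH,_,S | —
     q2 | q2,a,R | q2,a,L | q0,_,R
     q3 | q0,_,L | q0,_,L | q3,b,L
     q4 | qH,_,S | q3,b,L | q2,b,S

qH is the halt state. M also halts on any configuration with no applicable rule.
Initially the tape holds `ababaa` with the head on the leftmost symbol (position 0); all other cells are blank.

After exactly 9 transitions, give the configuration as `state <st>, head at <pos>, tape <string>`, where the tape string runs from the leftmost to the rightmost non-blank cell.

q0 | _[a]babaa   read a → write b, move R, go to q0
q0 | _b[b]abaa   read b → write _, move S, go to q4
q4 | _b[_]abaa   read _ → write b, move S, go to q2
q2 | _b[b]abaa   read b → write a, move L, go to q2
q2 | _[b]aabaa   read b → write a, move L, go to q2
q2 | [_]aaabaa   read _ → write _, move R, go to q0
q0 | _[a]aabaa   read a → write b, move R, go to q0
q0 | _b[a]abaa   read a → write b, move R, go to q0
q0 | _bb[a]baa   read a → write b, move R, go to q0
q0 | _bbb[b]aa
After 9 steps: state q0, head at 3, tape bbbbaa.

state q0, head at 3, tape bbbbaa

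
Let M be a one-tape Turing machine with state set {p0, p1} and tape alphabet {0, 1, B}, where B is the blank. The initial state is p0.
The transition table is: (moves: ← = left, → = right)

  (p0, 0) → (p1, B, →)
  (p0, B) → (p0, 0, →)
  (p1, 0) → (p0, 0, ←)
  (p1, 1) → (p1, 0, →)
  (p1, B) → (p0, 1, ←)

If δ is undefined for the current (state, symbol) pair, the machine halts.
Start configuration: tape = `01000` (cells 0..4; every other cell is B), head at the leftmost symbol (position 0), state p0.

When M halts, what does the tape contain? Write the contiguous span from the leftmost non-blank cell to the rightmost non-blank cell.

state=p0 head=0 tape=[0]1000B   (p0,0)→(p1,B,→)
state=p1 head=1 tape=B[1]000B   (p1,1)→(p1,0,→)
state=p1 head=2 tape=B0[0]00B   (p1,0)→(p0,0,←)
state=p0 head=1 tape=B[0]000B   (p0,0)→(p1,B,→)
state=p1 head=2 tape=BB[0]00B   (p1,0)→(p0,0,←)
state=p0 head=1 tape=B[B]000B   (p0,B)→(p0,0,→)
state=p0 head=2 tape=B0[0]00B   (p0,0)→(p1,B,→)
state=p1 head=3 tape=B0B[0]0B   (p1,0)→(p0,0,←)
state=p0 head=2 tape=B0[B]00B   (p0,B)→(p0,0,→)
state=p0 head=3 tape=B00[0]0B   (p0,0)→(p1,B,→)
state=p1 head=4 tape=B00B[0]B   (p1,0)→(p0,0,←)
state=p0 head=3 tape=B00[B]0B   (p0,B)→(p0,0,→)
state=p0 head=4 tape=B000[0]B   (p0,0)→(p1,B,→)
state=p1 head=5 tape=B000B[B]   (p1,B)→(p0,1,←)
state=p0 head=4 tape=B000[B]1   (p0,B)→(p0,0,→)
state=p0 head=5 tape=B0000[1]
The non-blank tape span at halt is 00001.

00001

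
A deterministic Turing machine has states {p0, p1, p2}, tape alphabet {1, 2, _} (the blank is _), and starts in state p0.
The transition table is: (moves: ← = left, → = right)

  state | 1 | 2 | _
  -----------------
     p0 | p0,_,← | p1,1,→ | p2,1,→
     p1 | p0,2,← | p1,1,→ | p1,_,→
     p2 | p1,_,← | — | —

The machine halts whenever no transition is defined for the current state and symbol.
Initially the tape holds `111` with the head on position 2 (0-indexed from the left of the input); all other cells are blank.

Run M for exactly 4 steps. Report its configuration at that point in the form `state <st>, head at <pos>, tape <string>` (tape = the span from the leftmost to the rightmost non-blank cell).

state p2, head at 0, tape 1

state=p0 head=2 tape=_11[1]   (p0,1)→(p0,_,←)
state=p0 head=1 tape=_1[1]_   (p0,1)→(p0,_,←)
state=p0 head=0 tape=_[1]__   (p0,1)→(p0,_,←)
state=p0 head=-1 tape=[_]___   (p0,_)→(p2,1,→)
state=p2 head=0 tape=1[_]__
After 4 steps: state p2, head at 0, tape 1.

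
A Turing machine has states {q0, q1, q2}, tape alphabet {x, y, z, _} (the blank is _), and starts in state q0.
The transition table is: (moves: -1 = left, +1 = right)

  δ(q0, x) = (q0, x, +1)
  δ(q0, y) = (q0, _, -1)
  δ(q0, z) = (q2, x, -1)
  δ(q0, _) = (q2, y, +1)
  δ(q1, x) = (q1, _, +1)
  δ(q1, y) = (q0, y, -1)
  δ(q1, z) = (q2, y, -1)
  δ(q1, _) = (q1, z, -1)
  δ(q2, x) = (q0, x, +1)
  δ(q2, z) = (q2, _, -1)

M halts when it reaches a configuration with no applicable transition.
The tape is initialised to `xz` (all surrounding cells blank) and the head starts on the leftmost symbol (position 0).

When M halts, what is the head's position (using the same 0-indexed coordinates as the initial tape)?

3

state=q0 head=0 tape=[x]z__   (q0,x)→(q0,x,+1)
state=q0 head=1 tape=x[z]__   (q0,z)→(q2,x,-1)
state=q2 head=0 tape=[x]x__   (q2,x)→(q0,x,+1)
state=q0 head=1 tape=x[x]__   (q0,x)→(q0,x,+1)
state=q0 head=2 tape=xx[_]_   (q0,_)→(q2,y,+1)
state=q2 head=3 tape=xxy[_]
At halt the head is at cell 3.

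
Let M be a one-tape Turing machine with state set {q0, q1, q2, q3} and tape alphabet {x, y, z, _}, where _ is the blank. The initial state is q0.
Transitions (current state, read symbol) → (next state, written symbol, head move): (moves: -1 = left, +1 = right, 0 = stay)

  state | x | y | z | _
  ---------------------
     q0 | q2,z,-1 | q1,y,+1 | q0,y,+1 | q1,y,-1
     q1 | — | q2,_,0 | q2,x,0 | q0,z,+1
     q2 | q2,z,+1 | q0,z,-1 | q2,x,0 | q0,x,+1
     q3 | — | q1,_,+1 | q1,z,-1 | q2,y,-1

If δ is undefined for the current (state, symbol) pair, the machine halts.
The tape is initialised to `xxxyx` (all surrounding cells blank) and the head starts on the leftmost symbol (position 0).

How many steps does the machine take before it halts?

29

q0 | __[x]xxyx__   read x → write z, move -1, go to q2
q2 | _[_]zxxyx__   read _ → write x, move +1, go to q0
q0 | _x[z]xxyx__   read z → write y, move +1, go to q0
q0 | _xy[x]xyx__   read x → write z, move -1, go to q2
q2 | _x[y]zxyx__   read y → write z, move -1, go to q0
q0 | _[x]zzxyx__   read x → write z, move -1, go to q2
q2 | [_]zzzxyx__   read _ → write x, move +1, go to q0
q0 | x[z]zzxyx__   read z → write y, move +1, go to q0
q0 | xy[z]zxyx__   read z → write y, move +1, go to q0
q0 | xyy[z]xyx__   read z → write y, move +1, go to q0
q0 | xyyy[x]yx__   read x → write z, move -1, go to q2
q2 | xyy[y]zyx__   read y → write z, move -1, go to q0
q0 | xy[y]zzyx__   read y → write y, move +1, go to q1
q1 | xyy[z]zyx__   read z → write x, move 0, go to q2
q2 | xyy[x]zyx__   read x → write z, move +1, go to q2
q2 | xyyz[z]yx__   read z → write x, move 0, go to q2
q2 | xyyz[x]yx__   read x → write z, move +1, go to q2
q2 | xyyzz[y]x__   read y → write z, move -1, go to q0
q0 | xyyz[z]zx__   read z → write y, move +1, go to q0
q0 | xyyzy[z]x__   read z → write y, move +1, go to q0
q0 | xyyzyy[x]__   read x → write z, move -1, go to q2
q2 | xyyzy[y]z__   read y → write z, move -1, go to q0
q0 | xyyz[y]zz__   read y → write y, move +1, go to q1
q1 | xyyzy[z]z__   read z → write x, move 0, go to q2
q2 | xyyzy[x]z__   read x → write z, move +1, go to q2
q2 | xyyzyz[z]__   read z → write x, move 0, go to q2
q2 | xyyzyz[x]__   read x → write z, move +1, go to q2
q2 | xyyzyzz[_]_   read _ → write x, move +1, go to q0
q0 | xyyzyzzx[_]   read _ → write y, move -1, go to q1
q1 | xyyzyzz[x]y
M halts after 29 transitions.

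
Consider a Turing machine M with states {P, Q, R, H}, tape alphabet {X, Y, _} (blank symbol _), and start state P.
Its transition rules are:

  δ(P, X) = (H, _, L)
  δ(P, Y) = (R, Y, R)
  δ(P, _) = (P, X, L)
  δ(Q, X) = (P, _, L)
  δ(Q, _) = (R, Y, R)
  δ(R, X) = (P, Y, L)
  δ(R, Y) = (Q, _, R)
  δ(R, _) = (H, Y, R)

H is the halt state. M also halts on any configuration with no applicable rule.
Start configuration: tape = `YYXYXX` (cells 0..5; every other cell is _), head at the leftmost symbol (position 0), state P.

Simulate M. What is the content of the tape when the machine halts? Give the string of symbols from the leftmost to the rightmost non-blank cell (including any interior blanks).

Y_Y_Y_YY

P | [Y]YXYXX___   read Y → write Y, move R, go to R
R | Y[Y]XYXX___   read Y → write _, move R, go to Q
Q | Y_[X]YXX___   read X → write _, move L, go to P
P | Y[_]_YXX___   read _ → write X, move L, go to P
P | [Y]X_YXX___   read Y → write Y, move R, go to R
R | Y[X]_YXX___   read X → write Y, move L, go to P
P | [Y]Y_YXX___   read Y → write Y, move R, go to R
R | Y[Y]_YXX___   read Y → write _, move R, go to Q
Q | Y_[_]YXX___   read _ → write Y, move R, go to R
R | Y_Y[Y]XX___   read Y → write _, move R, go to Q
Q | Y_Y_[X]X___   read X → write _, move L, go to P
P | Y_Y[_]_X___   read _ → write X, move L, go to P
P | Y_[Y]X_X___   read Y → write Y, move R, go to R
R | Y_Y[X]_X___   read X → write Y, move L, go to P
P | Y_[Y]Y_X___   read Y → write Y, move R, go to R
R | Y_Y[Y]_X___   read Y → write _, move R, go to Q
Q | Y_Y_[_]X___   read _ → write Y, move R, go to R
R | Y_Y_Y[X]___   read X → write Y, move L, go to P
P | Y_Y_[Y]Y___   read Y → write Y, move R, go to R
R | Y_Y_Y[Y]___   read Y → write _, move R, go to Q
Q | Y_Y_Y_[_]__   read _ → write Y, move R, go to R
R | Y_Y_Y_Y[_]_   read _ → write Y, move R, go to H
H | Y_Y_Y_YY[_]
The non-blank tape span at halt is Y_Y_Y_YY.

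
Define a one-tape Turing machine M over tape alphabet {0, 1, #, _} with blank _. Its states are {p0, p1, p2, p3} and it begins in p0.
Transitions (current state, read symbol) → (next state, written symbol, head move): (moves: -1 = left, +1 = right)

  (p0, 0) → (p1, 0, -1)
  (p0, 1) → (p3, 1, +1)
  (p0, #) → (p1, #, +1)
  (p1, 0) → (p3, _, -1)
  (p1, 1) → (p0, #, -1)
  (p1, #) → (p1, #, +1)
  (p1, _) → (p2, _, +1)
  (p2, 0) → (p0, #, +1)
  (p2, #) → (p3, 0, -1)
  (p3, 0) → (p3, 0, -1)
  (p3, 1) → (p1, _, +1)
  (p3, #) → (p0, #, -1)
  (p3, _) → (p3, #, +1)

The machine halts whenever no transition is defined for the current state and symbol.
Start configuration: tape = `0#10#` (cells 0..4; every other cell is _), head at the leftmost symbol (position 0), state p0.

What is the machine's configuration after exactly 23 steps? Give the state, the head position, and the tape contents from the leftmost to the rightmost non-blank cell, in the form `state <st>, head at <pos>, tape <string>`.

state p2, head at 5, tape ####

state=p0 head=0 tape=_[0]#10#_   (p0,0)→(p1,0,-1)
state=p1 head=-1 tape=[_]0#10#_   (p1,_)→(p2,_,+1)
state=p2 head=0 tape=_[0]#10#_   (p2,0)→(p0,#,+1)
state=p0 head=1 tape=_#[#]10#_   (p0,#)→(p1,#,+1)
state=p1 head=2 tape=_##[1]0#_   (p1,1)→(p0,#,-1)
state=p0 head=1 tape=_#[#]#0#_   (p0,#)→(p1,#,+1)
state=p1 head=2 tape=_##[#]0#_   (p1,#)→(p1,#,+1)
state=p1 head=3 tape=_###[0]#_   (p1,0)→(p3,_,-1)
state=p3 head=2 tape=_##[#]_#_   (p3,#)→(p0,#,-1)
state=p0 head=1 tape=_#[#]#_#_   (p0,#)→(p1,#,+1)
state=p1 head=2 tape=_##[#]_#_   (p1,#)→(p1,#,+1)
state=p1 head=3 tape=_###[_]#_   (p1,_)→(p2,_,+1)
state=p2 head=4 tape=_###_[#]_   (p2,#)→(p3,0,-1)
state=p3 head=3 tape=_###[_]0_   (p3,_)→(p3,#,+1)
state=p3 head=4 tape=_####[0]_   (p3,0)→(p3,0,-1)
state=p3 head=3 tape=_###[#]0_   (p3,#)→(p0,#,-1)
state=p0 head=2 tape=_##[#]#0_   (p0,#)→(p1,#,+1)
state=p1 head=3 tape=_###[#]0_   (p1,#)→(p1,#,+1)
state=p1 head=4 tape=_####[0]_   (p1,0)→(p3,_,-1)
state=p3 head=3 tape=_###[#]__   (p3,#)→(p0,#,-1)
state=p0 head=2 tape=_##[#]#__   (p0,#)→(p1,#,+1)
state=p1 head=3 tape=_###[#]__   (p1,#)→(p1,#,+1)
state=p1 head=4 tape=_####[_]_   (p1,_)→(p2,_,+1)
state=p2 head=5 tape=_####_[_]
After 23 steps: state p2, head at 5, tape ####.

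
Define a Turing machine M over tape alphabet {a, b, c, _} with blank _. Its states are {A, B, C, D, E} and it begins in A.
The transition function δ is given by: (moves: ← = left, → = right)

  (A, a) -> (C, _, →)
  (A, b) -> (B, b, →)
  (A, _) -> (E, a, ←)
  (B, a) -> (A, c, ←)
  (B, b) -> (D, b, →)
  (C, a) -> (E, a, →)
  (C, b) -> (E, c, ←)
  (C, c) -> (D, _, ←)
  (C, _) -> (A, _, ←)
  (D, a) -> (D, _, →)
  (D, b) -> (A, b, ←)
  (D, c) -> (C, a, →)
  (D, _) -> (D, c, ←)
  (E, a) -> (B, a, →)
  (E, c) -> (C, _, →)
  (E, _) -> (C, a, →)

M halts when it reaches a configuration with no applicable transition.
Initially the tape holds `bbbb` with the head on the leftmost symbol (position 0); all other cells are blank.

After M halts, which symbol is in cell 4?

a

state=A head=0 tape=[b]bbb__   (A,b)→(B,b,→)
state=B head=1 tape=b[b]bb__   (B,b)→(D,b,→)
state=D head=2 tape=bb[b]b__   (D,b)→(A,b,←)
state=A head=1 tape=b[b]bb__   (A,b)→(B,b,→)
state=B head=2 tape=bb[b]b__   (B,b)→(D,b,→)
state=D head=3 tape=bbb[b]__   (D,b)→(A,b,←)
state=A head=2 tape=bb[b]b__   (A,b)→(B,b,→)
state=B head=3 tape=bbb[b]__   (B,b)→(D,b,→)
state=D head=4 tape=bbbb[_]_   (D,_)→(D,c,←)
state=D head=3 tape=bbb[b]c_   (D,b)→(A,b,←)
state=A head=2 tape=bb[b]bc_   (A,b)→(B,b,→)
state=B head=3 tape=bbb[b]c_   (B,b)→(D,b,→)
state=D head=4 tape=bbbb[c]_   (D,c)→(C,a,→)
state=C head=5 tape=bbbba[_]   (C,_)→(A,_,←)
state=A head=4 tape=bbbb[a]_   (A,a)→(C,_,→)
state=C head=5 tape=bbbb_[_]   (C,_)→(A,_,←)
state=A head=4 tape=bbbb[_]_   (A,_)→(E,a,←)
state=E head=3 tape=bbb[b]a_
Cell 4 holds a when M halts.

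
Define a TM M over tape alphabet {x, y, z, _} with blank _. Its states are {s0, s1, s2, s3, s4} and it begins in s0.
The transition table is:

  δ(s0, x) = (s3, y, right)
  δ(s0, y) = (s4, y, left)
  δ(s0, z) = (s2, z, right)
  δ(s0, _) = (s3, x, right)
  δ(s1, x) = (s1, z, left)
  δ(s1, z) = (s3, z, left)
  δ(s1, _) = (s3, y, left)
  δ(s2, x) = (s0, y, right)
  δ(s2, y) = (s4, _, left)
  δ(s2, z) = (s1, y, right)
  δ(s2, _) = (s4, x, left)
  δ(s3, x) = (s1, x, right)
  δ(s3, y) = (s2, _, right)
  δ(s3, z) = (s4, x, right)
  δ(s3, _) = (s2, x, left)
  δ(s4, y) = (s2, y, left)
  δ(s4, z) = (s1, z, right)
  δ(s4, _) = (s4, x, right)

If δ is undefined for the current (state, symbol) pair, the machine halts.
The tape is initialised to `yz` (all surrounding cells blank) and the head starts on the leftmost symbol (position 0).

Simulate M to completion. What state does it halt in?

s0 | ___[y]z   read y → write y, move left, go to s4
s4 | __[_]yz   read _ → write x, move right, go to s4
s4 | __x[y]z   read y → write y, move left, go to s2
s2 | __[x]yz   read x → write y, move right, go to s0
s0 | __y[y]z   read y → write y, move left, go to s4
s4 | __[y]yz   read y → write y, move left, go to s2
s2 | _[_]yyz   read _ → write x, move left, go to s4
s4 | [_]xyyz   read _ → write x, move right, go to s4
s4 | x[x]yyz
No transition is defined for (s4, x); M halts in state s4.

s4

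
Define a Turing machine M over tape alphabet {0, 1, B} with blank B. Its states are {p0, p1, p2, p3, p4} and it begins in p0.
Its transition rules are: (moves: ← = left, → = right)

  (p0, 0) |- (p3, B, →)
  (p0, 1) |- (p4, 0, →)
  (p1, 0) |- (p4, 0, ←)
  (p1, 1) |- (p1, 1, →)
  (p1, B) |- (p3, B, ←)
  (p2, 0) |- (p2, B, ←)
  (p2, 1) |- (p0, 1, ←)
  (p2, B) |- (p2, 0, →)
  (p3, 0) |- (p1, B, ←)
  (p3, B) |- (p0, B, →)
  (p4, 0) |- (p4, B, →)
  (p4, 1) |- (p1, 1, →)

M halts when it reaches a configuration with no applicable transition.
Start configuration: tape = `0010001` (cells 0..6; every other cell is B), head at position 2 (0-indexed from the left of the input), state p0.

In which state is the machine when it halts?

p0 | 00[1]0001B   read 1 → write 0, move →, go to p4
p4 | 000[0]001B   read 0 → write B, move →, go to p4
p4 | 000B[0]01B   read 0 → write B, move →, go to p4
p4 | 000BB[0]1B   read 0 → write B, move →, go to p4
p4 | 000BBB[1]B   read 1 → write 1, move →, go to p1
p1 | 000BBB1[B]   read B → write B, move ←, go to p3
p3 | 000BBB[1]B
No transition is defined for (p3, 1); M halts in state p3.

p3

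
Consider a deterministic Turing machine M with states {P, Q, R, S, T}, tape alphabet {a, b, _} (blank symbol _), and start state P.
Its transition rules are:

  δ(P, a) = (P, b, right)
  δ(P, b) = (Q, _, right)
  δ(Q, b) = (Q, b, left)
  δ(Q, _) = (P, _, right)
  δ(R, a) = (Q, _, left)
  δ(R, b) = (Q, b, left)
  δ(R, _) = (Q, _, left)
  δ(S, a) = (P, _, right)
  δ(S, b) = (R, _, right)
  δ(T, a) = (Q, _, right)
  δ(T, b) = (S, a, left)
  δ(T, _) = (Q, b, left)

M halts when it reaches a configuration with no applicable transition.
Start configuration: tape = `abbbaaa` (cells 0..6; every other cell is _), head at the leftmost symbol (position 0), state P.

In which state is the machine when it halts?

Q

state=P head=0 tape=[a]bbbaaa   (P,a)→(P,b,right)
state=P head=1 tape=b[b]bbaaa   (P,b)→(Q,_,right)
state=Q head=2 tape=b_[b]baaa   (Q,b)→(Q,b,left)
state=Q head=1 tape=b[_]bbaaa   (Q,_)→(P,_,right)
state=P head=2 tape=b_[b]baaa   (P,b)→(Q,_,right)
state=Q head=3 tape=b__[b]aaa   (Q,b)→(Q,b,left)
state=Q head=2 tape=b_[_]baaa   (Q,_)→(P,_,right)
state=P head=3 tape=b__[b]aaa   (P,b)→(Q,_,right)
state=Q head=4 tape=b___[a]aa
No transition is defined for (Q, a); M halts in state Q.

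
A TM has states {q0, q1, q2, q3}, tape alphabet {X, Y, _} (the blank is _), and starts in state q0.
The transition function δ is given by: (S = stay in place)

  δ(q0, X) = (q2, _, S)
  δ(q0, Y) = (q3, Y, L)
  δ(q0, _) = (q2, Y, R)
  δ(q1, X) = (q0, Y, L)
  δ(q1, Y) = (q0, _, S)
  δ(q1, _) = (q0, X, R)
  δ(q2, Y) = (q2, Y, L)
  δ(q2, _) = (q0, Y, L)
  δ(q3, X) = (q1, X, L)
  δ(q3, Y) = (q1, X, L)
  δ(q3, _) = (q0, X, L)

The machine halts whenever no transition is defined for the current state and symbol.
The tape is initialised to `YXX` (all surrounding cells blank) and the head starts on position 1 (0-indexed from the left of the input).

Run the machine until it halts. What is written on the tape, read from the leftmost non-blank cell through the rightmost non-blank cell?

state=q0 head=1 tape=__Y[X]X   (q0,X)→(q2,_,S)
state=q2 head=1 tape=__Y[_]X   (q2,_)→(q0,Y,L)
state=q0 head=0 tape=__[Y]YX   (q0,Y)→(q3,Y,L)
state=q3 head=-1 tape=_[_]YYX   (q3,_)→(q0,X,L)
state=q0 head=-2 tape=[_]XYYX   (q0,_)→(q2,Y,R)
state=q2 head=-1 tape=Y[X]YYX
The non-blank tape span at halt is YXYYX.

YXYYX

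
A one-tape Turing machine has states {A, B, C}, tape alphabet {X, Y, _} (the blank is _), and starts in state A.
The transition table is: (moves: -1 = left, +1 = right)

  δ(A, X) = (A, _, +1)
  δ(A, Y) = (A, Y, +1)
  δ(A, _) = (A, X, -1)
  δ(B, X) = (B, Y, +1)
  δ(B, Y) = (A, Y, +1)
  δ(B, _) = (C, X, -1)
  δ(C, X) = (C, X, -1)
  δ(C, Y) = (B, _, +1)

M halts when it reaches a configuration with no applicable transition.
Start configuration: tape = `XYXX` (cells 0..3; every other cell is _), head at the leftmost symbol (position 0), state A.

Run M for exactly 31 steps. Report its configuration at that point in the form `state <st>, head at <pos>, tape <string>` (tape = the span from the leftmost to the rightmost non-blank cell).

state A, head at 7, tape Y

A | [X]YXX____   read X → write _, move +1, go to A
A | _[Y]XX____   read Y → write Y, move +1, go to A
A | _Y[X]X____   read X → write _, move +1, go to A
A | _Y_[X]____   read X → write _, move +1, go to A
A | _Y__[_]___   read _ → write X, move -1, go to A
A | _Y_[_]X___   read _ → write X, move -1, go to A
A | _Y[_]XX___   read _ → write X, move -1, go to A
A | _[Y]XXX___   read Y → write Y, move +1, go to A
A | _Y[X]XX___   read X → write _, move +1, go to A
A | _Y_[X]X___   read X → write _, move +1, go to A
A | _Y__[X]___   read X → write _, move +1, go to A
A | _Y___[_]__   read _ → write X, move -1, go to A
A | _Y__[_]X__   read _ → write X, move -1, go to A
A | _Y_[_]XX__   read _ → write X, move -1, go to A
A | _Y[_]XXX__   read _ → write X, move -1, go to A
A | _[Y]XXXX__   read Y → write Y, move +1, go to A
A | _Y[X]XXX__   read X → write _, move +1, go to A
A | _Y_[X]XX__   read X → write _, move +1, go to A
A | _Y__[X]X__   read X → write _, move +1, go to A
A | _Y___[X]__   read X → write _, move +1, go to A
A | _Y____[_]_   read _ → write X, move -1, go to A
A | _Y___[_]X_   read _ → write X, move -1, go to A
A | _Y__[_]XX_   read _ → write X, move -1, go to A
A | _Y_[_]XXX_   read _ → write X, move -1, go to A
A | _Y[_]XXXX_   read _ → write X, move -1, go to A
A | _[Y]XXXXX_   read Y → write Y, move +1, go to A
A | _Y[X]XXXX_   read X → write _, move +1, go to A
A | _Y_[X]XXX_   read X → write _, move +1, go to A
A | _Y__[X]XX_   read X → write _, move +1, go to A
A | _Y___[X]X_   read X → write _, move +1, go to A
A | _Y____[X]_   read X → write _, move +1, go to A
A | _Y_____[_]
After 31 steps: state A, head at 7, tape Y.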